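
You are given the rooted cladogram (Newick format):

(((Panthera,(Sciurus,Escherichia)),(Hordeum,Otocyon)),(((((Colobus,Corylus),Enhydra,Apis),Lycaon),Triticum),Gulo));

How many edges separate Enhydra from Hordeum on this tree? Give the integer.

The MRCA of Enhydra and Hordeum is the root of the tree.
From Enhydra up to that node: 5 branches. From Hordeum up to the same node: 3 branches. Total: 5 + 3 = 8.

8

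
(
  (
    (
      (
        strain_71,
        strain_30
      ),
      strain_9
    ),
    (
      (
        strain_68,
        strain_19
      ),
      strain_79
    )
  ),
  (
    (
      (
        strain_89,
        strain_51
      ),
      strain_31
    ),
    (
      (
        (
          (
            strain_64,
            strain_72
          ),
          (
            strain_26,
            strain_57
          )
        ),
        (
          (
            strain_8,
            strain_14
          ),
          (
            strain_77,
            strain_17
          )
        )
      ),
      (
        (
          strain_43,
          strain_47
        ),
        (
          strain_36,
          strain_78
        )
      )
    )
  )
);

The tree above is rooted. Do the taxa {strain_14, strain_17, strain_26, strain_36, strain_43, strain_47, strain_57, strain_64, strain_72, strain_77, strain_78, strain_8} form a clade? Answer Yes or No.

Yes

The most recent common ancestor of these taxa subtends ((((strain_64,strain_72),(strain_26,strain_57)),((strain_8,strain_14),(strain_77,strain_17))),((strain_43,strain_47),(strain_36,strain_78))).
That clade has exactly 12 tips — every listed taxon and nothing else — so the group is monophyletic.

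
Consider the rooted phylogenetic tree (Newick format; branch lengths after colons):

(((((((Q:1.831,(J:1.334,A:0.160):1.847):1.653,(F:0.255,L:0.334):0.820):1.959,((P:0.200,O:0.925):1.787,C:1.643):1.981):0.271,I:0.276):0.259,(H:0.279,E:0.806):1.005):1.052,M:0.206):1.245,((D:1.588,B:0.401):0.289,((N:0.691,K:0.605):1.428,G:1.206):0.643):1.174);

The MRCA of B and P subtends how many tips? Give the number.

17

The MRCA of B and P is the root, so the clade is the entire tree.
That clade contains 17 terminal taxa: A, B, C, D, E, F, G, H, I, J, K, L, M, N, O, P, Q.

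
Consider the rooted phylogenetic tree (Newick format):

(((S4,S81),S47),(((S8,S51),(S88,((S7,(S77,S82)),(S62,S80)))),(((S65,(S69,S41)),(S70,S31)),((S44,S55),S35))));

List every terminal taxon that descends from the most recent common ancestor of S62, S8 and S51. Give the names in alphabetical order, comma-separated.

S51, S62, S7, S77, S8, S80, S82, S88

Tracing S62: it sits inside (S62,S80).
Tracing S8: it sits inside (S8,S51).
Tracing S51: it sits inside (S8,S51).
The smallest clade enclosing all 3 is ((S8,S51),(S88,((S7,(S77,S82)),(S62,S80)))); the answer is its 8 terminal taxa in alphabetical order.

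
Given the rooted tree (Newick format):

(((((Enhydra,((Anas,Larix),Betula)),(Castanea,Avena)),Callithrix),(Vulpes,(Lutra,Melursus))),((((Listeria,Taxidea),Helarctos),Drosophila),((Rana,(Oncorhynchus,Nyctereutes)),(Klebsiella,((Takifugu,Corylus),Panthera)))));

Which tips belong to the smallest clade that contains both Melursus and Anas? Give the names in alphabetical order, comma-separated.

Anas, Avena, Betula, Callithrix, Castanea, Enhydra, Larix, Lutra, Melursus, Vulpes

Tracing Melursus: it sits inside (Lutra,Melursus).
Tracing Anas: it sits inside (Anas,Larix).
The smallest clade enclosing both is ((((Enhydra,((Anas,Larix),Betula)),(Castanea,Avena)),Callithrix),(Vulpes,(Lutra,Melursus))); the answer is its 10 terminal taxa in alphabetical order.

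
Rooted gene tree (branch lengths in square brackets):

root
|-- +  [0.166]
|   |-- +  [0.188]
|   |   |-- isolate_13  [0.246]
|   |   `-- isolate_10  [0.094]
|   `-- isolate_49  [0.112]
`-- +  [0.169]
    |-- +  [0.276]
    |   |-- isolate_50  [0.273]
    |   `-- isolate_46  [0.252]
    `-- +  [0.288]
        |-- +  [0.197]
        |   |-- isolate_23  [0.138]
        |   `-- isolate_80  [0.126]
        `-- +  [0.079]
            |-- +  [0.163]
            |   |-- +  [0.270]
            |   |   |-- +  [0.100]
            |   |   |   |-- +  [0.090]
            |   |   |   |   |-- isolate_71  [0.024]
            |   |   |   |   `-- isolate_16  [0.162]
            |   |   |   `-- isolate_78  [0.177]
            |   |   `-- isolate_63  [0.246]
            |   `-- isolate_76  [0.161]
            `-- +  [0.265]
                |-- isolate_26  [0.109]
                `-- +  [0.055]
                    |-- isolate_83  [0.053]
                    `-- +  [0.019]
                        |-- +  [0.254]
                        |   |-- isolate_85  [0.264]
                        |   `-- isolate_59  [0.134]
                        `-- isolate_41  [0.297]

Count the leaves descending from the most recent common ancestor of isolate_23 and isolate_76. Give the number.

The MRCA of isolate_23 and isolate_76 is the node subtending ((isolate_23,isolate_80),(((((isolate_71,isolate_16),isolate_78),isolate_63),isolate_76),(isolate_26,(isolate_83,((isolate_85,isolate_59),isolate_41))))).
That clade contains 12 terminal taxa: isolate_16, isolate_23, isolate_26, isolate_41, isolate_59, isolate_63, isolate_71, isolate_76, isolate_78, isolate_80, isolate_83, isolate_85.

12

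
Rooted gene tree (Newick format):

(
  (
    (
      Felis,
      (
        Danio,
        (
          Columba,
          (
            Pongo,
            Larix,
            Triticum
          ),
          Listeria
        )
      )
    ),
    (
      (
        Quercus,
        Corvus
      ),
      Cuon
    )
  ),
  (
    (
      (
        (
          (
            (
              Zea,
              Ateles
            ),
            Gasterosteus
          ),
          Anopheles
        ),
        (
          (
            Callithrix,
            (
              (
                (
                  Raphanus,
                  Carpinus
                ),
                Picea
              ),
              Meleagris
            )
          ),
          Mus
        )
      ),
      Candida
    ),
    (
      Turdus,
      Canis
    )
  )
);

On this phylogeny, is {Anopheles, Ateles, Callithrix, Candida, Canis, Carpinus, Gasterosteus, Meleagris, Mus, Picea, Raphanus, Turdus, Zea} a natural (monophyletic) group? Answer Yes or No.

Yes

The most recent common ancestor of these taxa subtends ((((((Zea,Ateles),Gasterosteus),Anopheles),((Callithrix,(((Raphanus,Carpinus),Picea),Meleagris)),Mus)),Candida),(Turdus,Canis)).
That clade has exactly 13 tips — every listed taxon and nothing else — so the group is monophyletic.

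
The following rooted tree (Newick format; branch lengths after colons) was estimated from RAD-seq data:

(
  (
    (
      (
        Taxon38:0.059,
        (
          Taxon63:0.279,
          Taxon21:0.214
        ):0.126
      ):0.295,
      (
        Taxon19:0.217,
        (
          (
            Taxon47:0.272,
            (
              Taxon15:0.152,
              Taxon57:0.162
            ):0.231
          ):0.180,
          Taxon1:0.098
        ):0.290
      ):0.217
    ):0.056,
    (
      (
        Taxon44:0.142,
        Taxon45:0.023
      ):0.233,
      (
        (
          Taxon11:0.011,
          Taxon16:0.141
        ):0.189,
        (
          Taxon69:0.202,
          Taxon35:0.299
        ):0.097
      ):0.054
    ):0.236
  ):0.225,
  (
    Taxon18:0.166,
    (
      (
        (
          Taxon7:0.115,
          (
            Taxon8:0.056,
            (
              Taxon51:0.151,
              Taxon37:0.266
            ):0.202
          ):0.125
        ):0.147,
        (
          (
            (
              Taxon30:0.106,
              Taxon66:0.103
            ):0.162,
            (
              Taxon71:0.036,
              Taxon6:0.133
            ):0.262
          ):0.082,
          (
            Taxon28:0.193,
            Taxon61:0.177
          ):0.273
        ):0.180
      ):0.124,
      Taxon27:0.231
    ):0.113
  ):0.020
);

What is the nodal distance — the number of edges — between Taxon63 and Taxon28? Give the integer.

11

The MRCA of Taxon63 and Taxon28 is the root of the tree.
From Taxon63 up to that node: 5 branches. From Taxon28 up to the same node: 6 branches. Total: 5 + 6 = 11.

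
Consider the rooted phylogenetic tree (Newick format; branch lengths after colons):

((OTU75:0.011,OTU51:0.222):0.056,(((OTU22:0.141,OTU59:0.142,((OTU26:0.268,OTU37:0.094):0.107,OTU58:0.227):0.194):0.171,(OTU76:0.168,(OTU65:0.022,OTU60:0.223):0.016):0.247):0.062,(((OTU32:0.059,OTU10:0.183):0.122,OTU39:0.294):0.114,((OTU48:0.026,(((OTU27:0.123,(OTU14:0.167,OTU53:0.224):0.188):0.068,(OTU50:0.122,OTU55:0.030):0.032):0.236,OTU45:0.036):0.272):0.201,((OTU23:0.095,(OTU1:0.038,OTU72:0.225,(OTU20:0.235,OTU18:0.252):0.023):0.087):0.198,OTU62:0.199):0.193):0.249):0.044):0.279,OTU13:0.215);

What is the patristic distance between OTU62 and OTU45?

The path runs OTU62 → … → MRCA → … → OTU45; the MRCA is the node subtending ((OTU48,(((OTU27,(OTU14,OTU53)),(OTU50,OTU55)),OTU45)),((OTU23,(OTU1,OTU72,(OTU20,OTU18))),OTU62)).
Branch lengths along that path: 0.199 + 0.193 + 0.201 + 0.272 + 0.036 = 0.901.

0.901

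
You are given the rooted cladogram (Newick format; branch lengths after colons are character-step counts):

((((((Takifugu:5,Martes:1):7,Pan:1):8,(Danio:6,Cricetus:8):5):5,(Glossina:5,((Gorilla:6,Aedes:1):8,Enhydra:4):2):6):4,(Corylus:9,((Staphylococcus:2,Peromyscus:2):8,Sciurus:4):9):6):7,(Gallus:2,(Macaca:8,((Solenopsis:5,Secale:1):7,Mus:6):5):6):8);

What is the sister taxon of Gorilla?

Gorilla attaches to the tree at the node subtending (Gorilla,Aedes).
The other lineage descending from that same node — the sister group — is the single tip Aedes.

Aedes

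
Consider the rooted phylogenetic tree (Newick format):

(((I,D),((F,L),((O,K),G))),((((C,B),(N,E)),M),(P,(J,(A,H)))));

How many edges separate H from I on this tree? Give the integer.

The MRCA of H and I is the root of the tree.
From H up to that node: 5 branches. From I up to the same node: 3 branches. Total: 5 + 3 = 8.

8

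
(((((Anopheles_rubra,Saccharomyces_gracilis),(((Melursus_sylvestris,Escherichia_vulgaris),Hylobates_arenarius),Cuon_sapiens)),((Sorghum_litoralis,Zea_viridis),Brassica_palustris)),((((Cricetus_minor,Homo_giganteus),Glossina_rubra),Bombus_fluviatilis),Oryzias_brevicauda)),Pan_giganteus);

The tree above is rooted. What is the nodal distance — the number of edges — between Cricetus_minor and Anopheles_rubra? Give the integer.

9

The MRCA of Cricetus_minor and Anopheles_rubra is the node subtending ((((Anopheles_rubra,Saccharomyces_gracilis),(((Melursus_sylvestris,Escherichia_vulgaris),Hylobates_arenarius),Cuon_sapiens)),((Sorghum_litoralis,Zea_viridis),Brassica_palustris)),((((Cricetus_minor,Homo_giganteus),Glossina_rubra),Bombus_fluviatilis),Oryzias_brevicauda)).
From Cricetus_minor up to that node: 5 branches. From Anopheles_rubra up to the same node: 4 branches. Total: 5 + 4 = 9.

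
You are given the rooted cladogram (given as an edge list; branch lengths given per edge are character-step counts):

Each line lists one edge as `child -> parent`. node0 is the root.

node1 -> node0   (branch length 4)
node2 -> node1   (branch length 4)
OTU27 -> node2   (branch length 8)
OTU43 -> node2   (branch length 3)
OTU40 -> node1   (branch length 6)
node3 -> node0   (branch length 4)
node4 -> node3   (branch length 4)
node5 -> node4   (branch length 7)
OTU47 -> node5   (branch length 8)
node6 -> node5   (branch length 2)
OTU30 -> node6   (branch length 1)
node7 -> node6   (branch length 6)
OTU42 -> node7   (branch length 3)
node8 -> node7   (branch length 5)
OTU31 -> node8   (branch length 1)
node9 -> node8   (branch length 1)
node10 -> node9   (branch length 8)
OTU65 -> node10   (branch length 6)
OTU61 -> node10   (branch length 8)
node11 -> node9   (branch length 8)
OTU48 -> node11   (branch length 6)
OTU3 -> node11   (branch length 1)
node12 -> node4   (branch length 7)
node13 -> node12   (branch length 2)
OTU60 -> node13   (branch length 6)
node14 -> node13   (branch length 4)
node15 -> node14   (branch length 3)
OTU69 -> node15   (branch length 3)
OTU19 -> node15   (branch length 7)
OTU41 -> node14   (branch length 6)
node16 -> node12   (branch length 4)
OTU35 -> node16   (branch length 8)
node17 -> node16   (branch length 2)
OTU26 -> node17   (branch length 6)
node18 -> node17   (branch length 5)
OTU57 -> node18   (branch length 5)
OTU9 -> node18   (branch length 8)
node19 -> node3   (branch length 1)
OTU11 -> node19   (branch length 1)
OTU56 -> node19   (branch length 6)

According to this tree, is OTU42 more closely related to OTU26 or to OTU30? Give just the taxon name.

OTU30

The MRCA of OTU42 and OTU30 subtends (OTU30,(OTU42,(OTU31,((OTU65,OTU61),(OTU48,OTU3))))) (7 taxa).
The MRCA of OTU42 and OTU26 subtends ((OTU47,(OTU30,(OTU42,(OTU31,((OTU65,OTU61),(OTU48,OTU3)))))),((OTU60,((OTU69,OTU19),OTU41)),(OTU35,(OTU26,(OTU57,OTU9))))) (16 taxa).
The first is nested inside the second, so OTU42 shares a more recent common ancestor with OTU30.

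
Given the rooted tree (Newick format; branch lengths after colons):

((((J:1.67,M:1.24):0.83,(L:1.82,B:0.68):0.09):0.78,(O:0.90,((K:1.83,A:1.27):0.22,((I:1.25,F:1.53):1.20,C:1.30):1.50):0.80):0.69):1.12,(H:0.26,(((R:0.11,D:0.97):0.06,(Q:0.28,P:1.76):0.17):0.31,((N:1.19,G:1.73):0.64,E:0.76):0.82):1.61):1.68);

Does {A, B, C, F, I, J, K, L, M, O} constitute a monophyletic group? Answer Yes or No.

Yes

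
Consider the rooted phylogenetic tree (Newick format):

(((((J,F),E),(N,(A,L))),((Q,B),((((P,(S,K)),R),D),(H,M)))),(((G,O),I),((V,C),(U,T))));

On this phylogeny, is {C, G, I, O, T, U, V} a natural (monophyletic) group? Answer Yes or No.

The most recent common ancestor of these taxa subtends (((G,O),I),((V,C),(U,T))).
That clade has exactly 7 tips — every listed taxon and nothing else — so the group is monophyletic.

Yes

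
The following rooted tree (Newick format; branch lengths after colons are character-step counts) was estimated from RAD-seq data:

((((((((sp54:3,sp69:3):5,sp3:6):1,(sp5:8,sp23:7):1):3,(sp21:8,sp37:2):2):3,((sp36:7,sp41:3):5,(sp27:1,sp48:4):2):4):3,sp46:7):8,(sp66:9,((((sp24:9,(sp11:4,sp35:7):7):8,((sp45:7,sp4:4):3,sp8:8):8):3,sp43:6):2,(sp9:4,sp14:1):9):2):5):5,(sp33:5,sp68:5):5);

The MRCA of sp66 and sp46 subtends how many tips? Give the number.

The MRCA of sp66 and sp46 is the node subtending (((((((sp54,sp69),sp3),(sp5,sp23)),(sp21,sp37)),((sp36,sp41),(sp27,sp48))),sp46),(sp66,((((sp24,(sp11,sp35)),((sp45,sp4),sp8)),sp43),(sp9,sp14)))).
That clade contains 22 terminal taxa: sp11, sp14, sp21, sp23, sp24, sp27, sp3, sp35, sp36, sp37, sp4, sp41, sp43, sp45, sp46, sp48, sp5, sp54, sp66, sp69, sp8, sp9.

22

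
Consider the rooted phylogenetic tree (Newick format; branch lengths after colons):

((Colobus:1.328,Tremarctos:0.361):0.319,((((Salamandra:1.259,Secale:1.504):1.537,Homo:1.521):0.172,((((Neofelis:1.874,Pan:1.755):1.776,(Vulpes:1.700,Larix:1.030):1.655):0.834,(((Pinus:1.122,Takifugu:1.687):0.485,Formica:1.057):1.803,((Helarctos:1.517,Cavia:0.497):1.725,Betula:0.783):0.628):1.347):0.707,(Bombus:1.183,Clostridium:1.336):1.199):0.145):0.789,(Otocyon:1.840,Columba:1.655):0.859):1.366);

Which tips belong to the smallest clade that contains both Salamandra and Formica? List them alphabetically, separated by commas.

Tracing Salamandra: it sits inside (Salamandra,Secale).
Tracing Formica: it sits inside ((Pinus,Takifugu),Formica).
The smallest clade enclosing both is (((Salamandra,Secale),Homo),((((Neofelis,Pan),(Vulpes,Larix)),(((Pinus,Takifugu),Formica),((Helarctos,Cavia),Betula))),(Bombus,Clostridium))); the answer is its 15 terminal taxa in alphabetical order.

Betula, Bombus, Cavia, Clostridium, Formica, Helarctos, Homo, Larix, Neofelis, Pan, Pinus, Salamandra, Secale, Takifugu, Vulpes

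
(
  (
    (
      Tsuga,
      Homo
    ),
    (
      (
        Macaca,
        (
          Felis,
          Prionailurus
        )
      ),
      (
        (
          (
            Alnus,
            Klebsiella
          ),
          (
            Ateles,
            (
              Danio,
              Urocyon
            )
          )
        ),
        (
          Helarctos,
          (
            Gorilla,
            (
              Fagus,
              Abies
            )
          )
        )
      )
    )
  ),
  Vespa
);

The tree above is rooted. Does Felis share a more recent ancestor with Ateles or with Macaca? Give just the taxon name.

Macaca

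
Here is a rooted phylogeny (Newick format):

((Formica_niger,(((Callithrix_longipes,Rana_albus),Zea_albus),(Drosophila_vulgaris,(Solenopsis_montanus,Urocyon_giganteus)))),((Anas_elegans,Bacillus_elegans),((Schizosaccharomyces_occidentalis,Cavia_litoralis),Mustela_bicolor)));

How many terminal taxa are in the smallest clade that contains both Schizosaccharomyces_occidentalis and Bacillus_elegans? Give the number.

5

The MRCA of Schizosaccharomyces_occidentalis and Bacillus_elegans is the node subtending ((Anas_elegans,Bacillus_elegans),((Schizosaccharomyces_occidentalis,Cavia_litoralis),Mustela_bicolor)).
That clade contains 5 terminal taxa: Anas_elegans, Bacillus_elegans, Cavia_litoralis, Mustela_bicolor, Schizosaccharomyces_occidentalis.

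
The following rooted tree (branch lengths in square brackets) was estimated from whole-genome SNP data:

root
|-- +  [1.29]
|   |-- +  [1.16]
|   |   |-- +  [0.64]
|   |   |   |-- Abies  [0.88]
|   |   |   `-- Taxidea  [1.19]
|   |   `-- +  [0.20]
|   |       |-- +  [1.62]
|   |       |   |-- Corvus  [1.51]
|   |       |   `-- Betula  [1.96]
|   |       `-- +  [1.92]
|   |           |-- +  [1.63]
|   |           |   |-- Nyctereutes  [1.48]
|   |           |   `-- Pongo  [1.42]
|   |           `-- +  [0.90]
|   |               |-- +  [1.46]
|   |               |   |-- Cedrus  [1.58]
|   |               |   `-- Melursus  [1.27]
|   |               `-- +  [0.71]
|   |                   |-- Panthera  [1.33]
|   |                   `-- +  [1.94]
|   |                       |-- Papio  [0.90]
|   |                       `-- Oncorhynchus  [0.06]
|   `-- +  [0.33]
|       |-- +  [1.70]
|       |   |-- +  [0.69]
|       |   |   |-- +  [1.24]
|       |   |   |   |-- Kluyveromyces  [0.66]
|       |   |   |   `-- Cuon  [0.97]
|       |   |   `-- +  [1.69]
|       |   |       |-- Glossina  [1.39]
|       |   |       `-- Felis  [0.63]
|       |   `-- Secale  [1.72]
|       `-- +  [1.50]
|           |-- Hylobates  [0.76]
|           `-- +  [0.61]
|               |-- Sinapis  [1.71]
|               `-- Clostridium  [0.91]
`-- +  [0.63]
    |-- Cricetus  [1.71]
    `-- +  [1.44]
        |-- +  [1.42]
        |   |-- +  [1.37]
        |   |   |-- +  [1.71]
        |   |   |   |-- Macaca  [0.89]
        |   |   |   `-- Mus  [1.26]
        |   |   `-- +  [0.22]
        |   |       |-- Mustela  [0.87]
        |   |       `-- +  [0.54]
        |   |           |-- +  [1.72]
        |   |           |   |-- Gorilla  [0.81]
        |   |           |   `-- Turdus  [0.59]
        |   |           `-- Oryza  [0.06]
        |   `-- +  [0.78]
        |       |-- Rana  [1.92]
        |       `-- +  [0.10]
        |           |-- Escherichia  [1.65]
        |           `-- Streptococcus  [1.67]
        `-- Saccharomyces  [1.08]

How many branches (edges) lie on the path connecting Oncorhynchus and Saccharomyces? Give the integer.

11

The MRCA of Oncorhynchus and Saccharomyces is the root of the tree.
From Oncorhynchus up to that node: 8 branches. From Saccharomyces up to the same node: 3 branches. Total: 8 + 3 = 11.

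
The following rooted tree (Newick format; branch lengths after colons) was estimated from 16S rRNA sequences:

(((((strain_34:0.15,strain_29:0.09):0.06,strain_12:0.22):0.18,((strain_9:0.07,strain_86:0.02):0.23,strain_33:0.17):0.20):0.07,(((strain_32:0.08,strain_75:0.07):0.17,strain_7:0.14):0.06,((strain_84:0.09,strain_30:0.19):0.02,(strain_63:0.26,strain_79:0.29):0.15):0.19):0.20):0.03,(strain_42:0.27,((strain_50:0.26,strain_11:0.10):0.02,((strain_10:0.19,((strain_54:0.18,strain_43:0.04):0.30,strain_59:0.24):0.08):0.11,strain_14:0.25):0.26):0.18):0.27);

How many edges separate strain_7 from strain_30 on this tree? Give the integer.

5

The MRCA of strain_7 and strain_30 is the node subtending (((strain_32,strain_75),strain_7),((strain_84,strain_30),(strain_63,strain_79))).
From strain_7 up to that node: 2 branches. From strain_30 up to the same node: 3 branches. Total: 2 + 3 = 5.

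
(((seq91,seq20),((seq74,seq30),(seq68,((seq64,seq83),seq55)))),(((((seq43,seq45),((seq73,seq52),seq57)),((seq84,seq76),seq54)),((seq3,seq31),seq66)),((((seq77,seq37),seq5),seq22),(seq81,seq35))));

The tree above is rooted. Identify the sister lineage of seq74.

seq30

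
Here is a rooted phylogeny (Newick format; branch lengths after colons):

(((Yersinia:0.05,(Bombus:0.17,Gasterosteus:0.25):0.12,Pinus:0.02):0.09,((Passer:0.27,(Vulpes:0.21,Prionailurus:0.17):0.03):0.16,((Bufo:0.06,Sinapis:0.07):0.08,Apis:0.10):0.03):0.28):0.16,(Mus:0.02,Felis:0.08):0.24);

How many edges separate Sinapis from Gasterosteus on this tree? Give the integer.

7

The MRCA of Sinapis and Gasterosteus is the node subtending ((Yersinia,(Bombus,Gasterosteus),Pinus),((Passer,(Vulpes,Prionailurus)),((Bufo,Sinapis),Apis))).
From Sinapis up to that node: 4 branches. From Gasterosteus up to the same node: 3 branches. Total: 4 + 3 = 7.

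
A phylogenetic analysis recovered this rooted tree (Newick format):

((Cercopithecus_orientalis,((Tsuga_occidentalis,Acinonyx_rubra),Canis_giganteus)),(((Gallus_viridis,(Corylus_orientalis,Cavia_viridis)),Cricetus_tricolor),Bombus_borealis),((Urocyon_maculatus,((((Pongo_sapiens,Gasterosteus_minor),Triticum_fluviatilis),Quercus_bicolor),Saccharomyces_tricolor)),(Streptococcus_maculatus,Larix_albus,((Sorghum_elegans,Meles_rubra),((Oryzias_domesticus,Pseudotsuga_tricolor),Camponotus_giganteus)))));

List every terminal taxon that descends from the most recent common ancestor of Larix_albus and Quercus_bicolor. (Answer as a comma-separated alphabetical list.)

Camponotus_giganteus, Gasterosteus_minor, Larix_albus, Meles_rubra, Oryzias_domesticus, Pongo_sapiens, Pseudotsuga_tricolor, Quercus_bicolor, Saccharomyces_tricolor, Sorghum_elegans, Streptococcus_maculatus, Triticum_fluviatilis, Urocyon_maculatus

Tracing Larix_albus: it sits inside (Streptococcus_maculatus,Larix_albus,((Sorghum_elegans,Meles_rubra),((Oryzias_domesticus,Pseudotsuga_tricolor),Camponotus_giganteus))).
Tracing Quercus_bicolor: it sits inside (((Pongo_sapiens,Gasterosteus_minor),Triticum_fluviatilis),Quercus_bicolor).
The smallest clade enclosing both is ((Urocyon_maculatus,((((Pongo_sapiens,Gasterosteus_minor),Triticum_fluviatilis),Quercus_bicolor),Saccharomyces_tricolor)),(Streptococcus_maculatus,Larix_albus,((Sorghum_elegans,Meles_rubra),((Oryzias_domesticus,Pseudotsuga_tricolor),Camponotus_giganteus)))); the answer is its 13 terminal taxa in alphabetical order.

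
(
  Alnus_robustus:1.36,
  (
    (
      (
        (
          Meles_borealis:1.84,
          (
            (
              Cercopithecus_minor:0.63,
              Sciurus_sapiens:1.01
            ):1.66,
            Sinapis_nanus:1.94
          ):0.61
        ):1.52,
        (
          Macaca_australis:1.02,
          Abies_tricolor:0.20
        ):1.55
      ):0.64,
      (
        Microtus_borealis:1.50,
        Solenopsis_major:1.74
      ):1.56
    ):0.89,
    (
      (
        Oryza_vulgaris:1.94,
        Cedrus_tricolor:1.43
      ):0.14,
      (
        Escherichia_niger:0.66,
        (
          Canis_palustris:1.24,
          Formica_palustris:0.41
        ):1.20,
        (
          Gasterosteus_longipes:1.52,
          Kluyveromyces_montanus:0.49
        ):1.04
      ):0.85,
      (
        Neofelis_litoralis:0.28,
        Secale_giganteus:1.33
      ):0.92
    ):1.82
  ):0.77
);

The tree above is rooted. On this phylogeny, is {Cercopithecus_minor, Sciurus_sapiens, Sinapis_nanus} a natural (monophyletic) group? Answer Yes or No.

The most recent common ancestor of these taxa subtends ((Cercopithecus_minor,Sciurus_sapiens),Sinapis_nanus).
That clade has exactly 3 tips — every listed taxon and nothing else — so the group is monophyletic.

Yes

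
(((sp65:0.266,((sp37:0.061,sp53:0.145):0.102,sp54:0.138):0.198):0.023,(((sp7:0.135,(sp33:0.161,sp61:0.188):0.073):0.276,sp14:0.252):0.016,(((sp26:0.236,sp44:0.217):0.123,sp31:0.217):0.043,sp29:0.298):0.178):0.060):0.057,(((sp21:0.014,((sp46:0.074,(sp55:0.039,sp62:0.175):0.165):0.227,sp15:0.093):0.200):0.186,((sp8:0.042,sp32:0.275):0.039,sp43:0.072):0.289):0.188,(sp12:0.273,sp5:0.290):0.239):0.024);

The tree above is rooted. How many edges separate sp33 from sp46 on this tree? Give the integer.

The MRCA of sp33 and sp46 is the root of the tree.
From sp33 up to that node: 6 branches. From sp46 up to the same node: 6 branches. Total: 6 + 6 = 12.

12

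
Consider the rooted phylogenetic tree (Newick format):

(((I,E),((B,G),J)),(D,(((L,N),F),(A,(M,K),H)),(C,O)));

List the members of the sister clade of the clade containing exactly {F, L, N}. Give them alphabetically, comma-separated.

A, H, K, M

The clade containing exactly {F, L, N} attaches to the tree at the node subtending (((L,N),F),(A,(M,K),H)).
The other lineage descending from that same node — the sister group — is (A,(M,K),H); its 4 tips in alphabetical order are the answer.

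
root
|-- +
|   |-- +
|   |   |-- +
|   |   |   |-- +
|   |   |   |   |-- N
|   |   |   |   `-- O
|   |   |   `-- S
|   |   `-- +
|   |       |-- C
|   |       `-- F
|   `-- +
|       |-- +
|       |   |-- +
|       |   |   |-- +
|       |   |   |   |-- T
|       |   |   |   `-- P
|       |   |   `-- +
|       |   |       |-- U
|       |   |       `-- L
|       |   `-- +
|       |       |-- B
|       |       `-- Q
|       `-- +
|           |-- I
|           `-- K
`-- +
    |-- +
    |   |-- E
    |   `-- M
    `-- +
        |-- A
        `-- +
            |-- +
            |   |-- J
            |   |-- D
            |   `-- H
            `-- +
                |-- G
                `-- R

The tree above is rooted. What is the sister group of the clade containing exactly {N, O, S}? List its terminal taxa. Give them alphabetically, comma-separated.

The clade containing exactly {N, O, S} attaches to the tree at the node subtending (((N,O),S),(C,F)).
The other lineage descending from that same node — the sister group — is (C,F); its 2 tips in alphabetical order are the answer.

C, F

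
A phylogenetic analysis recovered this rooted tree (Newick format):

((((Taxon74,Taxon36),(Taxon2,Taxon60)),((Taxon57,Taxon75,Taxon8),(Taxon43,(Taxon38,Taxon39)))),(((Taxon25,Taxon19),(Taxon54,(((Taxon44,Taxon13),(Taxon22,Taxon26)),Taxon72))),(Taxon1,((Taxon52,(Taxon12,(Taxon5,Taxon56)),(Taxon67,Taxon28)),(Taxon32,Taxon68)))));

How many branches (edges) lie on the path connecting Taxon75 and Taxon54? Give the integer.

8

The MRCA of Taxon75 and Taxon54 is the root of the tree.
From Taxon75 up to that node: 4 branches. From Taxon54 up to the same node: 4 branches. Total: 4 + 4 = 8.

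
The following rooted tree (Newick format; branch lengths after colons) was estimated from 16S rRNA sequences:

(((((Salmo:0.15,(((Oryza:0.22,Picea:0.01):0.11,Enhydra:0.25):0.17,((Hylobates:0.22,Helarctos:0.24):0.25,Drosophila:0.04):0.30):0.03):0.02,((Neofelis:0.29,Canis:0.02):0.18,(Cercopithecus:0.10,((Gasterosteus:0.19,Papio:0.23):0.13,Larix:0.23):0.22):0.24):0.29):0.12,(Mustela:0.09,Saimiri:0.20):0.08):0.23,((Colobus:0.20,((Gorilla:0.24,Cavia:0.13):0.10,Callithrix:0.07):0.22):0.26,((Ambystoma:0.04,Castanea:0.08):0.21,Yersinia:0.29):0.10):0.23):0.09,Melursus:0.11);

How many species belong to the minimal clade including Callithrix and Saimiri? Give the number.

22

The MRCA of Callithrix and Saimiri is the node subtending ((((Salmo,(((Oryza,Picea),Enhydra),((Hylobates,Helarctos),Drosophila))),((Neofelis,Canis),(Cercopithecus,((Gasterosteus,Papio),Larix)))),(Mustela,Saimiri)),((Colobus,((Gorilla,Cavia),Callithrix)),((Ambystoma,Castanea),Yersinia))).
That clade contains 22 terminal taxa: Ambystoma, Callithrix, Canis, Castanea, Cavia, Cercopithecus, Colobus, Drosophila, Enhydra, Gasterosteus, Gorilla, Helarctos, Hylobates, Larix, Mustela, Neofelis, Oryza, Papio, Picea, Saimiri, Salmo, Yersinia.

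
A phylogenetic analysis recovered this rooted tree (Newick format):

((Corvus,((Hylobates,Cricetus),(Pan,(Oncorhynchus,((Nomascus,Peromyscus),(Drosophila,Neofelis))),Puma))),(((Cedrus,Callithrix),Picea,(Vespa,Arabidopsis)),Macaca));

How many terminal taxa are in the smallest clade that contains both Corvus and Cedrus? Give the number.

The MRCA of Corvus and Cedrus is the root, so the clade is the entire tree.
That clade contains 16 terminal taxa: Arabidopsis, Callithrix, Cedrus, Corvus, Cricetus, Drosophila, Hylobates, Macaca, Neofelis, Nomascus, Oncorhynchus, Pan, Peromyscus, Picea, Puma, Vespa.

16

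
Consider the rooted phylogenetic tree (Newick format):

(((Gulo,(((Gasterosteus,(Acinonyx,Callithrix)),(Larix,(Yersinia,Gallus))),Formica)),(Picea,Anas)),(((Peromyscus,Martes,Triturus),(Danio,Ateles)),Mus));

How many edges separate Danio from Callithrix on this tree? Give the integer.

11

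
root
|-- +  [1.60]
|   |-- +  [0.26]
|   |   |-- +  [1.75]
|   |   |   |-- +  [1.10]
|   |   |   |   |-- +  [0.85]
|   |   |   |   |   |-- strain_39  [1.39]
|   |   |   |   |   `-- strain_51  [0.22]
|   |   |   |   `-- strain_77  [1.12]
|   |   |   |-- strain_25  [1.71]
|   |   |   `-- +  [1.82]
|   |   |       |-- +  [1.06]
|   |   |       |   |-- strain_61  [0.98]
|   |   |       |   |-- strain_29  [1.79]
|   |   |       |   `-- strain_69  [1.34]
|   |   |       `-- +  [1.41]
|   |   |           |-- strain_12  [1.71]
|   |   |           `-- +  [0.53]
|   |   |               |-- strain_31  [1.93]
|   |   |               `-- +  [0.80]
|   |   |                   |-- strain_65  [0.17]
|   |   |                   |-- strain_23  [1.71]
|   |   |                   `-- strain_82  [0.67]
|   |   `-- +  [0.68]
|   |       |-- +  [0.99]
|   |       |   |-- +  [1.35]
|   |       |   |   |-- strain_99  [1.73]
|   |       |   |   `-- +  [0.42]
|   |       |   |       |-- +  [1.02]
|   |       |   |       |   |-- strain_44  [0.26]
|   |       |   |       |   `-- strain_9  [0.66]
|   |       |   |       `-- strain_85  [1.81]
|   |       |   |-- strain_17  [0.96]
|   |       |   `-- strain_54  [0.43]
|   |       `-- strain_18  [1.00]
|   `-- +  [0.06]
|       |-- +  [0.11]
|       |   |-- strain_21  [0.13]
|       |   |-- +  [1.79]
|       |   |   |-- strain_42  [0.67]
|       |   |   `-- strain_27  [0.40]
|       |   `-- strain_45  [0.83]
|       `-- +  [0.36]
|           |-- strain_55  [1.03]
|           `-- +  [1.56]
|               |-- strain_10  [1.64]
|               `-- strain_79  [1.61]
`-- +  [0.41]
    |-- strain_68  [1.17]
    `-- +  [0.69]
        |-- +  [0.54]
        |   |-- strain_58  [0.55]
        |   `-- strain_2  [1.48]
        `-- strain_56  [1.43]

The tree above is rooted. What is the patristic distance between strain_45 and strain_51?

5.18

The path runs strain_45 → … → MRCA → … → strain_51; the MRCA is the node subtending (((((strain_39,strain_51),strain_77),strain_25,((strain_61,strain_29,strain_69),(strain_12,(strain_31,(strain_65,strain_23,strain_82))))),(((strain_99,((strain_44,strain_9),strain_85)),strain_17,strain_54),strain_18)),((strain_21,(strain_42,strain_27),strain_45),(strain_55,(strain_10,strain_79)))).
Branch lengths along that path: 0.83 + 0.11 + 0.06 + 0.26 + 1.75 + 1.10 + 0.85 + 0.22 = 5.18.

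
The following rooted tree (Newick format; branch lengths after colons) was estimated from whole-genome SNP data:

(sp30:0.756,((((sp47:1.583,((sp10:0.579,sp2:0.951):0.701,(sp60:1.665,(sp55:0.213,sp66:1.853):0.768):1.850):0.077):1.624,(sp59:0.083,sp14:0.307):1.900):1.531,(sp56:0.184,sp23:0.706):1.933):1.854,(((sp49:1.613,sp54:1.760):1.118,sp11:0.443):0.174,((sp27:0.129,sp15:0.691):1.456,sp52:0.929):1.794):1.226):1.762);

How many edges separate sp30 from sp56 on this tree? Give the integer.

5

The MRCA of sp30 and sp56 is the root of the tree.
From sp30 up to that node: 1 branch. From sp56 up to the same node: 4 branches. Total: 1 + 4 = 5.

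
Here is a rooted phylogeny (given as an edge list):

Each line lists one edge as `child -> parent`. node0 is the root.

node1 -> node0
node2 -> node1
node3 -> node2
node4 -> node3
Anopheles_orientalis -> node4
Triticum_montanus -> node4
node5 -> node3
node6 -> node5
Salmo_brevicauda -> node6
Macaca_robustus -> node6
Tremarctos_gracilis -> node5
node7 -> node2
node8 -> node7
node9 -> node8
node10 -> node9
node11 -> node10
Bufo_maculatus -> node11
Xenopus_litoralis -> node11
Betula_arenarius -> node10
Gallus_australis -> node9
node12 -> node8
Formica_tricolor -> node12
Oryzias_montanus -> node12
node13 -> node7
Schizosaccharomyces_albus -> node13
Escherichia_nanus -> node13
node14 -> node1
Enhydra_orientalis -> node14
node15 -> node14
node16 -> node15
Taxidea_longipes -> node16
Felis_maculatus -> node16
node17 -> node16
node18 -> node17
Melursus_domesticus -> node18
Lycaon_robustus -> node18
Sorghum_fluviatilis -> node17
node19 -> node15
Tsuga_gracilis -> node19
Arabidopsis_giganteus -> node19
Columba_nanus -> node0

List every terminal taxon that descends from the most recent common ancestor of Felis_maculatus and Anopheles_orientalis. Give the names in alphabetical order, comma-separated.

Tracing Felis_maculatus: it sits inside (Taxidea_longipes,Felis_maculatus,((Melursus_domesticus,Lycaon_robustus),Sorghum_fluviatilis)).
Tracing Anopheles_orientalis: it sits inside (Anopheles_orientalis,Triticum_montanus).
The smallest clade enclosing both is ((((Anopheles_orientalis,Triticum_montanus),((Salmo_brevicauda,Macaca_robustus),Tremarctos_gracilis)),(((((Bufo_maculatus,Xenopus_litoralis),Betula_arenarius),Gallus_australis),(Formica_tricolor,Oryzias_montanus)),(Schizosaccharomyces_albus,Escherichia_nanus))),(Enhydra_orientalis,((Taxidea_longipes,Felis_maculatus,((Melursus_domesticus,Lycaon_robustus),Sorghum_fluviatilis)),(Tsuga_gracilis,Arabidopsis_giganteus)))); the answer is its 21 terminal taxa in alphabetical order.

Anopheles_orientalis, Arabidopsis_giganteus, Betula_arenarius, Bufo_maculatus, Enhydra_orientalis, Escherichia_nanus, Felis_maculatus, Formica_tricolor, Gallus_australis, Lycaon_robustus, Macaca_robustus, Melursus_domesticus, Oryzias_montanus, Salmo_brevicauda, Schizosaccharomyces_albus, Sorghum_fluviatilis, Taxidea_longipes, Tremarctos_gracilis, Triticum_montanus, Tsuga_gracilis, Xenopus_litoralis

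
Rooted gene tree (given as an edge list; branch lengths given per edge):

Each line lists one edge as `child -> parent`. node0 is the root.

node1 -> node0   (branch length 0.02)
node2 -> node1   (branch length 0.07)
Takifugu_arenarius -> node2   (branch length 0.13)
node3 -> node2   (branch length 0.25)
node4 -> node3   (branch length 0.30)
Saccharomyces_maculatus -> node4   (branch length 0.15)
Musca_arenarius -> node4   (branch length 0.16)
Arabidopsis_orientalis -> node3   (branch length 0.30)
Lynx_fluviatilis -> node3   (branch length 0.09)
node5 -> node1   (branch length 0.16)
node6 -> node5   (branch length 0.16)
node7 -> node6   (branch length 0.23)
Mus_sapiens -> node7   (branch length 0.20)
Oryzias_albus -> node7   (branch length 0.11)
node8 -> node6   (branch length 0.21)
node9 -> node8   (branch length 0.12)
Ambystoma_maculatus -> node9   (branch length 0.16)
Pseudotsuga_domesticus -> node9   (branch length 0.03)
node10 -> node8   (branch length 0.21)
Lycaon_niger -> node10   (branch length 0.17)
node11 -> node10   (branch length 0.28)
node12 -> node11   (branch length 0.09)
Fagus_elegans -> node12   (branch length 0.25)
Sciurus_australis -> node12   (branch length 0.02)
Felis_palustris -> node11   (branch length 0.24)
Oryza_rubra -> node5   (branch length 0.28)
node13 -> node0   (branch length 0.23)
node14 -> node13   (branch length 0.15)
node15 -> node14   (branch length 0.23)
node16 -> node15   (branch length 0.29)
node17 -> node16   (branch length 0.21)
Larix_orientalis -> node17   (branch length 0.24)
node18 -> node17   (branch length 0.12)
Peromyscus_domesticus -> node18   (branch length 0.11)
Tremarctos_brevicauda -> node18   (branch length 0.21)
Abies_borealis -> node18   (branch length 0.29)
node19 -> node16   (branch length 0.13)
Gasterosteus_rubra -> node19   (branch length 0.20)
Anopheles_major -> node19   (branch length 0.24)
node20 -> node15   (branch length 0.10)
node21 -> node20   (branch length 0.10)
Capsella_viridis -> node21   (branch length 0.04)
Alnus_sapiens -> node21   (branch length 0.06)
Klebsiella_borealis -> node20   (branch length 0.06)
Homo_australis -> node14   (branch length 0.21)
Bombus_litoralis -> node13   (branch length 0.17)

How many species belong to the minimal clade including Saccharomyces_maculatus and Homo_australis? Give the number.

The MRCA of Saccharomyces_maculatus and Homo_australis is the root, so the clade is the entire tree.
That clade contains 25 terminal taxa: Abies_borealis, Alnus_sapiens, Ambystoma_maculatus, Anopheles_major, Arabidopsis_orientalis, Bombus_litoralis, Capsella_viridis, Fagus_elegans, Felis_palustris, Gasterosteus_rubra, Homo_australis, Klebsiella_borealis, Larix_orientalis, Lycaon_niger, Lynx_fluviatilis, Mus_sapiens, Musca_arenarius, Oryza_rubra, Oryzias_albus, Peromyscus_domesticus, Pseudotsuga_domesticus, Saccharomyces_maculatus, Sciurus_australis, Takifugu_arenarius, Tremarctos_brevicauda.

25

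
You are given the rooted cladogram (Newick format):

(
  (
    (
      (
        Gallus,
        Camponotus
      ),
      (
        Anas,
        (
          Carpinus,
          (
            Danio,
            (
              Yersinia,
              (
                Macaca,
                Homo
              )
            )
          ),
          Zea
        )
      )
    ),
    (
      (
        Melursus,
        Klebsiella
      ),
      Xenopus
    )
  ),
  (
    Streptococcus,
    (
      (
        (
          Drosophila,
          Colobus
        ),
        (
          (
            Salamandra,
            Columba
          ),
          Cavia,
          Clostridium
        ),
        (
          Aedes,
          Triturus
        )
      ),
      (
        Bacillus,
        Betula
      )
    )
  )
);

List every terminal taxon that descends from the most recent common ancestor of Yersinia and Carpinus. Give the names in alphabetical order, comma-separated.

Tracing Yersinia: it sits inside (Yersinia,(Macaca,Homo)).
Tracing Carpinus: it sits inside (Carpinus,(Danio,(Yersinia,(Macaca,Homo))),Zea).
The smallest clade enclosing both is (Carpinus,(Danio,(Yersinia,(Macaca,Homo))),Zea); the answer is its 6 terminal taxa in alphabetical order.

Carpinus, Danio, Homo, Macaca, Yersinia, Zea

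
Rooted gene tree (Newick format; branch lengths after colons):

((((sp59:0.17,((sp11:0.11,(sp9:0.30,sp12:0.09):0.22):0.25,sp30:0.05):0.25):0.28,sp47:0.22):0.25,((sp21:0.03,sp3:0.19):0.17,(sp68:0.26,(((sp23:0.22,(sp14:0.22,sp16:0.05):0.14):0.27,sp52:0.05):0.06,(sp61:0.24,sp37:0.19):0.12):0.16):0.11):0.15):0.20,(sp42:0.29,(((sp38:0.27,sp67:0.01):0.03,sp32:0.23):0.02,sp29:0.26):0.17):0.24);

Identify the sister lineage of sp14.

sp16

sp14 attaches to the tree at the node subtending (sp14,sp16).
The other lineage descending from that same node — the sister group — is the single tip sp16.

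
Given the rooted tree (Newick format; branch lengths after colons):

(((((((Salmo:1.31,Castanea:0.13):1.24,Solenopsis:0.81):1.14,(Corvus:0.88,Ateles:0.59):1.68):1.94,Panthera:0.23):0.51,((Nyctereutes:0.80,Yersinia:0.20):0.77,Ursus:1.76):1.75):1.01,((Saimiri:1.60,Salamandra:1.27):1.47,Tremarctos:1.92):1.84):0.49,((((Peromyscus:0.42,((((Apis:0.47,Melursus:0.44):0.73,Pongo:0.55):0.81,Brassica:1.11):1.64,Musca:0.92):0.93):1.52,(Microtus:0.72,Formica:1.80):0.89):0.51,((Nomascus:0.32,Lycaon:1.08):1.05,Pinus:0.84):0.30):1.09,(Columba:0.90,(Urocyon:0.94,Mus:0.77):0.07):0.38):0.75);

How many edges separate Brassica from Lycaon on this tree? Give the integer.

The MRCA of Brassica and Lycaon is the node subtending (((Peromyscus,((((Apis,Melursus),Pongo),Brassica),Musca)),(Microtus,Formica)),((Nomascus,Lycaon),Pinus)).
From Brassica up to that node: 5 branches. From Lycaon up to the same node: 3 branches. Total: 5 + 3 = 8.

8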